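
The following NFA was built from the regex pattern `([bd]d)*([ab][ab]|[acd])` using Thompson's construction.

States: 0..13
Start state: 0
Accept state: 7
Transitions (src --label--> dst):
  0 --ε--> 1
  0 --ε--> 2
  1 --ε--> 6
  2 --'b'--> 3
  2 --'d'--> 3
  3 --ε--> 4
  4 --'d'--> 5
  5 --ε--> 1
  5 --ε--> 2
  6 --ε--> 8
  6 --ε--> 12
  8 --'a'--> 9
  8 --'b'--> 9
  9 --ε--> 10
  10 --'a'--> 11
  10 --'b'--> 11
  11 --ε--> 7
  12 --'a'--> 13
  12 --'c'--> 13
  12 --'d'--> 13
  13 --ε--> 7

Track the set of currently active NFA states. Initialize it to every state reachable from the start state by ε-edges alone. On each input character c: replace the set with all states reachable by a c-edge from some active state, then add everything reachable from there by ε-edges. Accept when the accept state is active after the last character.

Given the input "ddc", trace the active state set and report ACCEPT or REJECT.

Answer: ACCEPT

Steps:
start: ε-closure({0}) = {0,1,2,6,8,12}
'd' @ 1: {3,4,7,13}  [accepting]
'd' @ 2: {1,2,5,6,8,12}
'c' @ 3: {7,13}  [accepting]
final: {7,13}; accept 7 in set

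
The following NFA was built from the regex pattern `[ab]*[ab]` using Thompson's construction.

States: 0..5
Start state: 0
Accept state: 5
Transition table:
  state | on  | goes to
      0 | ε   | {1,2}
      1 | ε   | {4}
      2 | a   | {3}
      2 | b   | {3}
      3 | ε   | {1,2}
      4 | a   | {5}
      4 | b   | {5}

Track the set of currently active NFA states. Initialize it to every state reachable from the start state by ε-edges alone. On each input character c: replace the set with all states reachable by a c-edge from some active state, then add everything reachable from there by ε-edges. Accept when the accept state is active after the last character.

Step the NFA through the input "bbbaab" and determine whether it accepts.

initial (ε-close {0}): {0,1,2,4}
'b' @ 1: {1,2,3,4,5}  (accept∈set)
'b' @ 2: {1,2,3,4,5}  (accept∈set)
'b' @ 3: {1,2,3,4,5}  (accept∈set)
'a' @ 4: {1,2,3,4,5}  (accept∈set)
'a' @ 5: {1,2,3,4,5}  (accept∈set)
'b' @ 6: {1,2,3,4,5}  (accept∈set)
after full input: {1,2,3,4,5}  (accept=5 in)

Answer: ACCEPT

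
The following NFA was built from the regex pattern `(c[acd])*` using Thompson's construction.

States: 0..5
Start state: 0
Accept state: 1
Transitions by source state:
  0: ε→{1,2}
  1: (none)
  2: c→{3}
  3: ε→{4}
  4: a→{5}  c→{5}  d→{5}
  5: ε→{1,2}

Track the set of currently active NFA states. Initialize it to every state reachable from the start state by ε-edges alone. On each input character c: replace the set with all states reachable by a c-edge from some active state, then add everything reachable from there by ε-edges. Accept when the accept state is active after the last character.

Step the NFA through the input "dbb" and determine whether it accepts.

Answer: REJECT

Derivation:
start: ε-closure({0}) = {0,1,2}
'd' @ 1: {}  — dead — no transitions
rest 'bb' ignored (set empty)
final: {}; accept 1 not in set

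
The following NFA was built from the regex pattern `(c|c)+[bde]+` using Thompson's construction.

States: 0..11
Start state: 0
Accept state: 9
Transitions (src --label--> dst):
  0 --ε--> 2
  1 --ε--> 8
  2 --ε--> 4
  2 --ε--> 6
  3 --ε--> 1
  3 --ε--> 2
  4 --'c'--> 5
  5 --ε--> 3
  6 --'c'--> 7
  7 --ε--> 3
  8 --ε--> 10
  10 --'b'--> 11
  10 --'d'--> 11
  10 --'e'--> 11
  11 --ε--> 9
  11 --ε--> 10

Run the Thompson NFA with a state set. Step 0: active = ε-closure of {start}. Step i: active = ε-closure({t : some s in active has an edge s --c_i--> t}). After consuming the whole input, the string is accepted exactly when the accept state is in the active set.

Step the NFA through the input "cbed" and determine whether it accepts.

S₀ = ε-closure({0}) = {0,2,4,6}
'c' @ 1: {1,2,3,4,5,6,7,8,10}
'b' @ 2: {9,10,11}  [accepting]
'e' @ 3: {9,10,11}  [accepting]
'd' @ 4: {9,10,11}  [accepting]
end set {9,10,11} — state 9 in

Answer: ACCEPT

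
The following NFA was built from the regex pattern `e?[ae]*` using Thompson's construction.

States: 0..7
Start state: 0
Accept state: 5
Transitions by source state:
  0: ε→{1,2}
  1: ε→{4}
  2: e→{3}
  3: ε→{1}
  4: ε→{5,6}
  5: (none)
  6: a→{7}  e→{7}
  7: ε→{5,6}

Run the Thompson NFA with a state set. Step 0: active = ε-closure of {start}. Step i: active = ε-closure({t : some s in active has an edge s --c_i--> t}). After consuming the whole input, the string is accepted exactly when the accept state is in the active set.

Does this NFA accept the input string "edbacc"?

start: ε-closure({0}) = {0,1,2,4,5,6}
'e' @ 1: {1,3,4,5,6,7}  (accept∈set)
'd' @ 2: {}  — dead — no transitions
rest 'bacc' ignored (set empty)
after full input: {}  (accept=5 not in)

Answer: REJECT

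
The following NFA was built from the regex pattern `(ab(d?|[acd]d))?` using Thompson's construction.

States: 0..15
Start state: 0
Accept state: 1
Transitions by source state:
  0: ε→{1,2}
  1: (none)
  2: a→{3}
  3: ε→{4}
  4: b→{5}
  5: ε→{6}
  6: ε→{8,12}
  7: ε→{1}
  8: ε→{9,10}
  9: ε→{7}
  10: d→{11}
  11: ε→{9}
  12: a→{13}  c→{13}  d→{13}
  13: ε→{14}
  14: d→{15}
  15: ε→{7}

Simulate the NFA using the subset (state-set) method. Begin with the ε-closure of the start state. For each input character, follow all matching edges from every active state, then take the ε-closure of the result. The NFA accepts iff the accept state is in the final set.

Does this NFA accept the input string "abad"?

Answer: ACCEPT

Trace:
S₀ = ε-closure({0}) = {0,1,2}
'a' @ 1: {3,4}
'b' @ 2: {1,5,6,7,8,9,10,12}  [accepting]
'a' @ 3: {13,14}
'd' @ 4: {1,7,15}  [accepting]
end set {1,7,15} — state 1 in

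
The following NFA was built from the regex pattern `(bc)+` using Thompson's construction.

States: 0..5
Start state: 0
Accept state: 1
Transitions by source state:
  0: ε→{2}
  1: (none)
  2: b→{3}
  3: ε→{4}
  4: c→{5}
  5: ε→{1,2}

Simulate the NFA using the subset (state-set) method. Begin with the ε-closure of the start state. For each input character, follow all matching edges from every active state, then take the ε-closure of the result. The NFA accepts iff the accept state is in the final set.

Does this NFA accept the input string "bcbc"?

Answer: ACCEPT

Trace:
S₀ = ε-closure({0}) = {0,2}
'b' @ 1: {3,4}
'c' @ 2: {1,2,5}  (accept∈set)
'b' @ 3: {3,4}
'c' @ 4: {1,2,5}  (accept∈set)
after full input: {1,2,5}  (accept=1 in)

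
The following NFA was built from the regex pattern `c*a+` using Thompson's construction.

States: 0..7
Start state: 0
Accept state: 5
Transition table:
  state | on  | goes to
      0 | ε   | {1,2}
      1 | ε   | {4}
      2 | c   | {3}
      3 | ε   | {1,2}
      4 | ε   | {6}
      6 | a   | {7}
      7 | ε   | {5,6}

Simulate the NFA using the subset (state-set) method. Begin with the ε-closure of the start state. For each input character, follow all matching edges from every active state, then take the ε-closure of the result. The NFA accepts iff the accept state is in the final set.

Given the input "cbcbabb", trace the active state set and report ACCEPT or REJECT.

initial (ε-close {0}): {0,1,2,4,6}
'c' @ 1: {1,2,3,4,6}
'b' @ 2: {}  — no active states
rest 'cbabb' ignored (set empty)
end set {} — state 5 not in

Answer: REJECT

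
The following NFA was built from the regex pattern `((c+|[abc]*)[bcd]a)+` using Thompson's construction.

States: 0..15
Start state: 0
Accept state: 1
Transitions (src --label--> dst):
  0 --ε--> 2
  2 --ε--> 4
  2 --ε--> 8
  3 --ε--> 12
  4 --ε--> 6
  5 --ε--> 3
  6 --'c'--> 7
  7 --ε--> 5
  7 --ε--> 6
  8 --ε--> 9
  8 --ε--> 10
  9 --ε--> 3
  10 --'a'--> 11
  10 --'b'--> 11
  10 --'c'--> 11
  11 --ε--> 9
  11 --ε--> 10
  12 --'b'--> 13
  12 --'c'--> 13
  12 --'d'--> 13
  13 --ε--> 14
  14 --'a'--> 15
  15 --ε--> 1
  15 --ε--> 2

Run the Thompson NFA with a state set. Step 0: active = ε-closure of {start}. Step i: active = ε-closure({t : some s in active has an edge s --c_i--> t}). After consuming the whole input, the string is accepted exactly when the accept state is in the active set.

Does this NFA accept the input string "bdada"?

Answer: ACCEPT

Steps:
S₀ = ε-closure({0}) = {0,2,3,4,6,8,9,10,12}
'b' @ 1: {3,9,10,11,12,13,14}
'd' @ 2: {13,14}
'a' @ 3: {1,2,3,4,6,8,9,10,12,15}  ✓accept
'd' @ 4: {13,14}
'a' @ 5: {1,2,3,4,6,8,9,10,12,15}  ✓accept
final: {1,2,3,4,6,8,9,10,12,15}; accept 1 in set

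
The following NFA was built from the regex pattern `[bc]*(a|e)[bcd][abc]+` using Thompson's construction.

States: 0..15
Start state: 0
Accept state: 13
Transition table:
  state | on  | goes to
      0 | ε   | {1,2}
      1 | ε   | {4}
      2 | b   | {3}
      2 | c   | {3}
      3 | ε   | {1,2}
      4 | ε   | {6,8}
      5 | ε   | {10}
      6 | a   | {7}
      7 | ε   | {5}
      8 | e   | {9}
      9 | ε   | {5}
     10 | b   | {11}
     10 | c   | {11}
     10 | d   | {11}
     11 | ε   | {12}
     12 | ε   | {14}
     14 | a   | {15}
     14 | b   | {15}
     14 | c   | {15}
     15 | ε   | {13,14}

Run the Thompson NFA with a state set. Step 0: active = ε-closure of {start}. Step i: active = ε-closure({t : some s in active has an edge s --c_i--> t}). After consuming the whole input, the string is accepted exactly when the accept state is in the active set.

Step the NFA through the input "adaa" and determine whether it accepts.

Answer: ACCEPT

Derivation:
start: ε-closure({0}) = {0,1,2,4,6,8}
'a' @ 1: {5,7,10}
'd' @ 2: {11,12,14}
'a' @ 3: {13,14,15}  ✓accept
'a' @ 4: {13,14,15}  ✓accept
end set {13,14,15} — state 13 in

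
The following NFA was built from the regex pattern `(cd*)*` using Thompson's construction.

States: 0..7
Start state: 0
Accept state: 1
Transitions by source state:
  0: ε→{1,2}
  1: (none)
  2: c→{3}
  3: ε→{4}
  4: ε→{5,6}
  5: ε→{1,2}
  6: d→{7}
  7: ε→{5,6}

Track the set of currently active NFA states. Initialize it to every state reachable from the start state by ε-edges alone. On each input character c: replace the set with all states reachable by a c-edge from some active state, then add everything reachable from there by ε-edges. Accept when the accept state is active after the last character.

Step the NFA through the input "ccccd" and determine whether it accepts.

initial (ε-close {0}): {0,1,2}
'c' @ 1: {1,2,3,4,5,6}  ✓accept
'c' @ 2: {1,2,3,4,5,6}  ✓accept
'c' @ 3: {1,2,3,4,5,6}  ✓accept
'c' @ 4: {1,2,3,4,5,6}  ✓accept
'd' @ 5: {1,2,5,6,7}  ✓accept
end set {1,2,5,6,7} — state 1 in

Answer: ACCEPT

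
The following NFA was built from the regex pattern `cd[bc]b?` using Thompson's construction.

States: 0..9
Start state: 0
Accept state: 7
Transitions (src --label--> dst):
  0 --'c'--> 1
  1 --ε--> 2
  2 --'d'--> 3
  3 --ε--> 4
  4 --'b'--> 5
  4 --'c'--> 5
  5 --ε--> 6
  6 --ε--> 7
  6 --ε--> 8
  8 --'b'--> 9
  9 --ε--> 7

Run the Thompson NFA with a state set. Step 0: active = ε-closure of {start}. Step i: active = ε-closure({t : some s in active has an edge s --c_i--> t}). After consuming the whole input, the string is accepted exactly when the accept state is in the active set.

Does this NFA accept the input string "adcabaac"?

Answer: REJECT

Trace:
start: ε-closure({0}) = {0}
'a' @ 1: {}  — dead — no transitions
rest 'dcabaac' ignored (set empty)
after full input: {}  (accept=7 not in)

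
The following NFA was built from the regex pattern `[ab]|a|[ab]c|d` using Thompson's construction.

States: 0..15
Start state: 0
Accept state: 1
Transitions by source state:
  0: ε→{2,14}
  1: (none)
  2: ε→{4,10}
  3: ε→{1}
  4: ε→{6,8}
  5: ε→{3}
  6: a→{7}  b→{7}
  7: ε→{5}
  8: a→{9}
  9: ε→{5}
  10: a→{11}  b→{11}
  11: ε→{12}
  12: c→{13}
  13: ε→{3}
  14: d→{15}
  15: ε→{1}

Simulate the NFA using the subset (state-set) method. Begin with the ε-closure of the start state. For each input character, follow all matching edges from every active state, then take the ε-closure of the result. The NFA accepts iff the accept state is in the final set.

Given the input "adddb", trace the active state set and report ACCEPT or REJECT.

S₀ = ε-closure({0}) = {0,2,4,6,8,10,14}
'a' @ 1: {1,3,5,7,9,11,12}  ✓accept
'd' @ 2: {}  — dead — no transitions
rest 'ddb' ignored (set empty)
after full input: {}  (accept=1 not in)

Answer: REJECT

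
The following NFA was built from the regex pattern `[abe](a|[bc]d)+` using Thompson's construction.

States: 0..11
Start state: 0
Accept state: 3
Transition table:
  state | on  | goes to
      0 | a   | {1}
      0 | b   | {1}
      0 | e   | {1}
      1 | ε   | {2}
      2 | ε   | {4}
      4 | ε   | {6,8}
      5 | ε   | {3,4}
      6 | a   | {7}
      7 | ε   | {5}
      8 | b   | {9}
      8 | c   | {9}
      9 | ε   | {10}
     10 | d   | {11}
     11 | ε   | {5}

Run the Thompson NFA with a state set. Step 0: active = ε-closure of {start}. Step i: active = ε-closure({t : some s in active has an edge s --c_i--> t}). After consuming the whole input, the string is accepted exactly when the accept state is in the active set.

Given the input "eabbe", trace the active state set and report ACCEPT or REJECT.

Answer: REJECT

Steps:
start: ε-closure({0}) = {0}
'e' @ 1: {1,2,4,6,8}
'a' @ 2: {3,4,5,6,7,8}  ✓accept
'b' @ 3: {9,10}
'b' @ 4: {}  — dead — no transitions
rest 'e' ignored (set empty)
end set {} — state 3 not in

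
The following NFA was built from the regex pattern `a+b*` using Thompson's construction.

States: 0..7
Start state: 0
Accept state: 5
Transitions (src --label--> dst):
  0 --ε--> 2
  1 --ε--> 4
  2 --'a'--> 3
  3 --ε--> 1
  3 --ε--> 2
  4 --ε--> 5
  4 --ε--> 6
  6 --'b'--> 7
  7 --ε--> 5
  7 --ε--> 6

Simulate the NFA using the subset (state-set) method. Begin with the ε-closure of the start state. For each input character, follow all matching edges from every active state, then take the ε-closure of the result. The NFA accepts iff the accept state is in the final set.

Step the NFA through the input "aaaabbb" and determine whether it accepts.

initial (ε-close {0}): {0,2}
'a' @ 1: {1,2,3,4,5,6}  [accepting]
'a' @ 2: {1,2,3,4,5,6}  [accepting]
'a' @ 3: {1,2,3,4,5,6}  [accepting]
'a' @ 4: {1,2,3,4,5,6}  [accepting]
'b' @ 5: {5,6,7}  [accepting]
'b' @ 6: {5,6,7}  [accepting]
'b' @ 7: {5,6,7}  [accepting]
after full input: {5,6,7}  (accept=5 in)

Answer: ACCEPT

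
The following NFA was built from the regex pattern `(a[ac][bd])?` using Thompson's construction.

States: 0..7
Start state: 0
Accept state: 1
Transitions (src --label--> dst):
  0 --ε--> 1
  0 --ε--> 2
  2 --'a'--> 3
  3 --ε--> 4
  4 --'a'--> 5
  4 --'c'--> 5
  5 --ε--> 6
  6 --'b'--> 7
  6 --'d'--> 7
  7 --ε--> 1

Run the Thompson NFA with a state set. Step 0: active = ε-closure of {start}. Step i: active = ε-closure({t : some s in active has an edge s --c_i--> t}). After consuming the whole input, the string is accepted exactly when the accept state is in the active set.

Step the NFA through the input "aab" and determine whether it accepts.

Answer: ACCEPT

Derivation:
S₀ = ε-closure({0}) = {0,1,2}
'a' @ 1: {3,4}
'a' @ 2: {5,6}
'b' @ 3: {1,7}  [accepting]
end set {1,7} — state 1 in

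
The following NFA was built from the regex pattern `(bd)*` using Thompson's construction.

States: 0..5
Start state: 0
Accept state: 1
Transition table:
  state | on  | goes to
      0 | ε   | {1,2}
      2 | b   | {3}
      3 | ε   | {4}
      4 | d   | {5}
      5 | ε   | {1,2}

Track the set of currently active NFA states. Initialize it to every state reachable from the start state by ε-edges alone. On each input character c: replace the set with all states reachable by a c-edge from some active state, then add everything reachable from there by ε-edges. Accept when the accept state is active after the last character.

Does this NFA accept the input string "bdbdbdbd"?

initial (ε-close {0}): {0,1,2}
'b' @ 1: {3,4}
'd' @ 2: {1,2,5}  (accept∈set)
'b' @ 3: {3,4}
'd' @ 4: {1,2,5}  (accept∈set)
'b' @ 5: {3,4}
'd' @ 6: {1,2,5}  (accept∈set)
'b' @ 7: {3,4}
'd' @ 8: {1,2,5}  (accept∈set)
final: {1,2,5}; accept 1 in set

Answer: ACCEPT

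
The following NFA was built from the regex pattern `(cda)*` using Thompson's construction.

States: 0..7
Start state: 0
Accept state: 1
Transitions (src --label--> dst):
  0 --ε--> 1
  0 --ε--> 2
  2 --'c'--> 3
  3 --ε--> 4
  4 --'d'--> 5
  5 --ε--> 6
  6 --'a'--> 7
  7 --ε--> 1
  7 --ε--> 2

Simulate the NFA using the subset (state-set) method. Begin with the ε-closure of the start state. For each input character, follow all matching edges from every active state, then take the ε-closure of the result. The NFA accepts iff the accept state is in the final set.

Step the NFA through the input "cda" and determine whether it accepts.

Answer: ACCEPT

Steps:
S₀ = ε-closure({0}) = {0,1,2}
'c' @ 1: {3,4}
'd' @ 2: {5,6}
'a' @ 3: {1,2,7}  ✓accept
final: {1,2,7}; accept 1 in set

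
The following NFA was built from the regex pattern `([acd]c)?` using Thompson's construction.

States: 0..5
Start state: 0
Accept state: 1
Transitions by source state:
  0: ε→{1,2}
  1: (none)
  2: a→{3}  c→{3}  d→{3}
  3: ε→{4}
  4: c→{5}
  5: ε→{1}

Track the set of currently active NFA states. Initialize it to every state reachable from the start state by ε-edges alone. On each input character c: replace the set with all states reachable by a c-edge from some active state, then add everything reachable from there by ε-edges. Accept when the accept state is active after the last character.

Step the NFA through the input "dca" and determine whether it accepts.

Answer: REJECT

Trace:
start: ε-closure({0}) = {0,1,2}
'd' @ 1: {3,4}
'c' @ 2: {1,5}  ✓accept
'a' @ 3: {}  — state set empty
end set {} — state 1 not in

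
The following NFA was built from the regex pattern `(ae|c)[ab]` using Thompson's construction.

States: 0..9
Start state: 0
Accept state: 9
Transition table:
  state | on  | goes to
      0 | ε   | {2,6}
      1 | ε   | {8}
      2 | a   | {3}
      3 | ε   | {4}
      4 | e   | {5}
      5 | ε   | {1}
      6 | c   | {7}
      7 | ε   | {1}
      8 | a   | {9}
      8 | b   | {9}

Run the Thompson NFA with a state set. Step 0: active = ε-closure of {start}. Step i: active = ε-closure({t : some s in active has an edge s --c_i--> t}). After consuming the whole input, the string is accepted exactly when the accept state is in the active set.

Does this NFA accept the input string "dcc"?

Answer: REJECT

Steps:
start: ε-closure({0}) = {0,2,6}
'd' @ 1: {}  — no active states
rest 'cc' ignored (set empty)
after full input: {}  (accept=9 not in)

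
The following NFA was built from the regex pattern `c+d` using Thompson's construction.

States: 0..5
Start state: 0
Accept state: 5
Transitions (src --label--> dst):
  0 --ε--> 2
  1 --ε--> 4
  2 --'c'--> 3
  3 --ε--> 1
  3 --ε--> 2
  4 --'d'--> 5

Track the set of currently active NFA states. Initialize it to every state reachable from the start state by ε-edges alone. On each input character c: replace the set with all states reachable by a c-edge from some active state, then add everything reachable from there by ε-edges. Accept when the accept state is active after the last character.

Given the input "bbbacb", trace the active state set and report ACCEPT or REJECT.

Answer: REJECT

Derivation:
S₀ = ε-closure({0}) = {0,2}
'b' @ 1: {}  — dead — no transitions
rest 'bbacb' ignored (set empty)
final: {}; accept 5 not in set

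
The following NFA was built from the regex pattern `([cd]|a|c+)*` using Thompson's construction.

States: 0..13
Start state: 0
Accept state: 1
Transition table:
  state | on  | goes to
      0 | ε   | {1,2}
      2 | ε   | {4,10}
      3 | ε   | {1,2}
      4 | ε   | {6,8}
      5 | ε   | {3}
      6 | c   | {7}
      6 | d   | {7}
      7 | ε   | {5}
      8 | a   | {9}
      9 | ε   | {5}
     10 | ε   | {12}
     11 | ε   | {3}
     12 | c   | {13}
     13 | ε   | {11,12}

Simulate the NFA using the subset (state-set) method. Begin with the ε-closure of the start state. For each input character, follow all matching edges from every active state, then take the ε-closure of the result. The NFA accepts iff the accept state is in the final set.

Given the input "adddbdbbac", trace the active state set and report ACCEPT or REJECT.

Answer: REJECT

Derivation:
start: ε-closure({0}) = {0,1,2,4,6,8,10,12}
'a' @ 1: {1,2,3,4,5,6,8,9,10,12}  [accepting]
'd' @ 2: {1,2,3,4,5,6,7,8,10,12}  [accepting]
'd' @ 3: {1,2,3,4,5,6,7,8,10,12}  [accepting]
'd' @ 4: {1,2,3,4,5,6,7,8,10,12}  [accepting]
'b' @ 5: {}  — dead — no transitions
rest 'dbbac' ignored (set empty)
after full input: {}  (accept=1 not in)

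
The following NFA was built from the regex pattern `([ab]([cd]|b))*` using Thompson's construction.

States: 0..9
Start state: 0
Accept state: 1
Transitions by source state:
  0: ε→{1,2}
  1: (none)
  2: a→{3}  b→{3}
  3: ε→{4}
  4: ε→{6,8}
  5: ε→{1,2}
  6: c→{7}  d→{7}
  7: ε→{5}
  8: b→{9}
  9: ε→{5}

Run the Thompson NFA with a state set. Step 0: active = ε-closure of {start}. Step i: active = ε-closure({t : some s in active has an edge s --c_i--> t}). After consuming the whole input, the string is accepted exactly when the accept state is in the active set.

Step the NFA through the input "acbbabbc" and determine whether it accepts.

S₀ = ε-closure({0}) = {0,1,2}
'a' @ 1: {3,4,6,8}
'c' @ 2: {1,2,5,7}  ✓accept
'b' @ 3: {3,4,6,8}
'b' @ 4: {1,2,5,9}  ✓accept
'a' @ 5: {3,4,6,8}
'b' @ 6: {1,2,5,9}  ✓accept
'b' @ 7: {3,4,6,8}
'c' @ 8: {1,2,5,7}  ✓accept
end set {1,2,5,7} — state 1 in

Answer: ACCEPT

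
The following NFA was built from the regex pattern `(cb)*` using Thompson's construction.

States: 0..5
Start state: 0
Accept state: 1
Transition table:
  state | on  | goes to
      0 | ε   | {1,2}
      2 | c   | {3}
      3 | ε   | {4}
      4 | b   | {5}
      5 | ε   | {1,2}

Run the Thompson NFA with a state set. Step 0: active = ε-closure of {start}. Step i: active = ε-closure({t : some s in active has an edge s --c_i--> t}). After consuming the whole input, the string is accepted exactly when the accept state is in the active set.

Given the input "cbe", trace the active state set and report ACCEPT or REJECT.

start: ε-closure({0}) = {0,1,2}
'c' @ 1: {3,4}
'b' @ 2: {1,2,5}  [accepting]
'e' @ 3: {}  — dead — no transitions
final: {}; accept 1 not in set

Answer: REJECT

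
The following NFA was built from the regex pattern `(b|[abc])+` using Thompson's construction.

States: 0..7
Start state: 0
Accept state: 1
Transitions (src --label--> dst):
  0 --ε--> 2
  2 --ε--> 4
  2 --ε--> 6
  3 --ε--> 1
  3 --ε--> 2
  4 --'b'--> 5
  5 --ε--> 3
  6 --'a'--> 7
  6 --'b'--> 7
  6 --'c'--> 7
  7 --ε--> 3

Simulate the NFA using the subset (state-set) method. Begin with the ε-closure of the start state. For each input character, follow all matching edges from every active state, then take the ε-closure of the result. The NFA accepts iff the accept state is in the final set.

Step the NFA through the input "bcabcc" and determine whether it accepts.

Answer: ACCEPT

Derivation:
S₀ = ε-closure({0}) = {0,2,4,6}
'b' @ 1: {1,2,3,4,5,6,7}  [accepting]
'c' @ 2: {1,2,3,4,6,7}  [accepting]
'a' @ 3: {1,2,3,4,6,7}  [accepting]
'b' @ 4: {1,2,3,4,5,6,7}  [accepting]
'c' @ 5: {1,2,3,4,6,7}  [accepting]
'c' @ 6: {1,2,3,4,6,7}  [accepting]
after full input: {1,2,3,4,6,7}  (accept=1 in)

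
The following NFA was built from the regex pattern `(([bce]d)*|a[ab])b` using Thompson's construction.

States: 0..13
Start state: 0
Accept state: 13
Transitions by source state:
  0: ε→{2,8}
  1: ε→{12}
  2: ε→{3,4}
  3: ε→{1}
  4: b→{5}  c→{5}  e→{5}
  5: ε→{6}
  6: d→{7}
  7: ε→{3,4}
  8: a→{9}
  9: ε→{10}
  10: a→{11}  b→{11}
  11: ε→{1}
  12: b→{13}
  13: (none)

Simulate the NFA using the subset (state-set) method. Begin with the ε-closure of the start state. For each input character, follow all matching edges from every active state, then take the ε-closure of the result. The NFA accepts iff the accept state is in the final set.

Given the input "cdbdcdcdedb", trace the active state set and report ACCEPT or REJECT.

Answer: ACCEPT

Trace:
S₀ = ε-closure({0}) = {0,1,2,3,4,8,12}
'c' @ 1: {5,6}
'd' @ 2: {1,3,4,7,12}
'b' @ 3: {5,6,13}  [accepting]
'd' @ 4: {1,3,4,7,12}
'c' @ 5: {5,6}
'd' @ 6: {1,3,4,7,12}
'c' @ 7: {5,6}
'd' @ 8: {1,3,4,7,12}
'e' @ 9: {5,6}
'd' @ 10: {1,3,4,7,12}
'b' @ 11: {5,6,13}  [accepting]
end set {5,6,13} — state 13 in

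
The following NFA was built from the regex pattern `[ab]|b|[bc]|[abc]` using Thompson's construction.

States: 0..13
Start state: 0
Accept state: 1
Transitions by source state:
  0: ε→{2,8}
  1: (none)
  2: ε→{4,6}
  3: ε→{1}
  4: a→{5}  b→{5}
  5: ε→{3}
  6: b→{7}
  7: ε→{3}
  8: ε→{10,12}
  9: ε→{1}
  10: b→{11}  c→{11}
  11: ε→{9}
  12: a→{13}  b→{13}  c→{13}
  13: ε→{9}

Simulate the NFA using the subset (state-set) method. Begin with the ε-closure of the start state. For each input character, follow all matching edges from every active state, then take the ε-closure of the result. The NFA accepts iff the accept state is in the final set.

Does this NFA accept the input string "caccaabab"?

initial (ε-close {0}): {0,2,4,6,8,10,12}
'c' @ 1: {1,9,11,13}  (accept∈set)
'a' @ 2: {}  — no active states
rest 'ccaabab' ignored (set empty)
final: {}; accept 1 not in set

Answer: REJECT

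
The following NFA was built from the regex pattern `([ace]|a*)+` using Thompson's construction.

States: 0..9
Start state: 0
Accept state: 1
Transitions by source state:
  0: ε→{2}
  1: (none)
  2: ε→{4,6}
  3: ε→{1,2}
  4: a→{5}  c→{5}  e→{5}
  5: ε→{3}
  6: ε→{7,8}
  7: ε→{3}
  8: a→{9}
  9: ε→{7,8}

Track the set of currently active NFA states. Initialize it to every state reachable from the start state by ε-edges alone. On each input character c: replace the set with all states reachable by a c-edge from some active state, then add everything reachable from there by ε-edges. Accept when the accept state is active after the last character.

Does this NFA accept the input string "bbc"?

Answer: REJECT

Steps:
start: ε-closure({0}) = {0,1,2,3,4,6,7,8}
'b' @ 1: {}  — dead — no transitions
rest 'bc' ignored (set empty)
after full input: {}  (accept=1 not in)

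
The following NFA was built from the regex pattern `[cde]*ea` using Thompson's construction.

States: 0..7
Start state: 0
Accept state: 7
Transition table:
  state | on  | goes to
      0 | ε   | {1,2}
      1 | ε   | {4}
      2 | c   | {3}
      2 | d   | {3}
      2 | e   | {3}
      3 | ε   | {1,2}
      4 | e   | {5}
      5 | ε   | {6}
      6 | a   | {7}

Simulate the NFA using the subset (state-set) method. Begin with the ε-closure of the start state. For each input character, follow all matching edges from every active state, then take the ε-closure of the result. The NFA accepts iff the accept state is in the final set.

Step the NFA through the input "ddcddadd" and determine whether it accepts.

start: ε-closure({0}) = {0,1,2,4}
'd' @ 1: {1,2,3,4}
'd' @ 2: {1,2,3,4}
'c' @ 3: {1,2,3,4}
'd' @ 4: {1,2,3,4}
'd' @ 5: {1,2,3,4}
'a' @ 6: {}  — state set empty
rest 'dd' ignored (set empty)
after full input: {}  (accept=7 not in)

Answer: REJECT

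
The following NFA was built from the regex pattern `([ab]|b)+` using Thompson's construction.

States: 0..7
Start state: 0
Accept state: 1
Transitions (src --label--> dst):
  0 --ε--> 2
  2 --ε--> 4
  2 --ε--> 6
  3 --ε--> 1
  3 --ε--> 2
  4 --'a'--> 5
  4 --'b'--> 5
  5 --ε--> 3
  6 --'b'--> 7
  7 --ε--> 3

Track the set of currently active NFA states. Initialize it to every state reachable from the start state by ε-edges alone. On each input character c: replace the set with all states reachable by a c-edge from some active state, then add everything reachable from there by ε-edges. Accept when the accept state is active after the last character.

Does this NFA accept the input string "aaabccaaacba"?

Answer: REJECT

Steps:
start: ε-closure({0}) = {0,2,4,6}
'a' @ 1: {1,2,3,4,5,6}  [accepting]
'a' @ 2: {1,2,3,4,5,6}  [accepting]
'a' @ 3: {1,2,3,4,5,6}  [accepting]
'b' @ 4: {1,2,3,4,5,6,7}  [accepting]
'c' @ 5: {}  — dead — no transitions
rest 'caaacba' ignored (set empty)
after full input: {}  (accept=1 not in)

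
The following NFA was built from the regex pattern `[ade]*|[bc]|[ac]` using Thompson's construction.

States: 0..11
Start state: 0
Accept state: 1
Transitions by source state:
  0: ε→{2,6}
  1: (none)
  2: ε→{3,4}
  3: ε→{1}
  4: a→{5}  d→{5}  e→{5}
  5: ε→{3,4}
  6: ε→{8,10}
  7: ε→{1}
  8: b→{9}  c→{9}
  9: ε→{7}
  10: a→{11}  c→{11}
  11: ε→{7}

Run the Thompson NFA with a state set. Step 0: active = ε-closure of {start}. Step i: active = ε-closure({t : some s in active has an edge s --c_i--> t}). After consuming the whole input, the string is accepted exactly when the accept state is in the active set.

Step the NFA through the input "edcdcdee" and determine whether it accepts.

S₀ = ε-closure({0}) = {0,1,2,3,4,6,8,10}
'e' @ 1: {1,3,4,5}  ✓accept
'd' @ 2: {1,3,4,5}  ✓accept
'c' @ 3: {}  — state set empty
rest 'dcdee' ignored (set empty)
final: {}; accept 1 not in set

Answer: REJECT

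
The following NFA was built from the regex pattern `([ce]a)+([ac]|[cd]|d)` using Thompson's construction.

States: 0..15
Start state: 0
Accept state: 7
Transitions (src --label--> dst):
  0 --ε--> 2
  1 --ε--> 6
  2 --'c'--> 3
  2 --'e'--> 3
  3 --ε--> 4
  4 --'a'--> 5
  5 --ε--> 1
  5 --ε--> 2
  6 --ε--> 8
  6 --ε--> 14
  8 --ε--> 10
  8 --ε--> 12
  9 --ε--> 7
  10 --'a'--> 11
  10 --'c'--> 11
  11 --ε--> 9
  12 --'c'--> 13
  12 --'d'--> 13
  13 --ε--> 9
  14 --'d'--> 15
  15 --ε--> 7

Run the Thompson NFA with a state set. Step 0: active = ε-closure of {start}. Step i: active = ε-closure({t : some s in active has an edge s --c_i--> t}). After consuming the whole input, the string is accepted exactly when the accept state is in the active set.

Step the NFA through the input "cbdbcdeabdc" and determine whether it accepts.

Answer: REJECT

Steps:
initial (ε-close {0}): {0,2}
'c' @ 1: {3,4}
'b' @ 2: {}  — no active states
rest 'dbcdeabdc' ignored (set empty)
after full input: {}  (accept=7 not in)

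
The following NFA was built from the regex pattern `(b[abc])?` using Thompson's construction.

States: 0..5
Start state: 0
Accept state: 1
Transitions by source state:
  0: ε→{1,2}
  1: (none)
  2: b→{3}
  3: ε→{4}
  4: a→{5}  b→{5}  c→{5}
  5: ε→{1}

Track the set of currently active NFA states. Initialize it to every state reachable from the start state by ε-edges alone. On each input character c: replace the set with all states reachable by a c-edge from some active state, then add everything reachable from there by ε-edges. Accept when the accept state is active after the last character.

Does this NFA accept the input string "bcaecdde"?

Answer: REJECT

Trace:
start: ε-closure({0}) = {0,1,2}
'b' @ 1: {3,4}
'c' @ 2: {1,5}  [accepting]
'a' @ 3: {}  — state set empty
rest 'ecdde' ignored (set empty)
end set {} — state 1 not in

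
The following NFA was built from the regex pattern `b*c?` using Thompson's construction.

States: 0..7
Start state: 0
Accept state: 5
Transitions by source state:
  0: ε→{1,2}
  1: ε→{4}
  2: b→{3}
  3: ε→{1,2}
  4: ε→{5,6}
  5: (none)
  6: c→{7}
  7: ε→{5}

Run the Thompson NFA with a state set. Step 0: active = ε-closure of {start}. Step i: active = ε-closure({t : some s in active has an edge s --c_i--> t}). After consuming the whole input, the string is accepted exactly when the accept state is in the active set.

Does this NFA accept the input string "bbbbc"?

initial (ε-close {0}): {0,1,2,4,5,6}
'b' @ 1: {1,2,3,4,5,6}  ✓accept
'b' @ 2: {1,2,3,4,5,6}  ✓accept
'b' @ 3: {1,2,3,4,5,6}  ✓accept
'b' @ 4: {1,2,3,4,5,6}  ✓accept
'c' @ 5: {5,7}  ✓accept
end set {5,7} — state 5 in

Answer: ACCEPT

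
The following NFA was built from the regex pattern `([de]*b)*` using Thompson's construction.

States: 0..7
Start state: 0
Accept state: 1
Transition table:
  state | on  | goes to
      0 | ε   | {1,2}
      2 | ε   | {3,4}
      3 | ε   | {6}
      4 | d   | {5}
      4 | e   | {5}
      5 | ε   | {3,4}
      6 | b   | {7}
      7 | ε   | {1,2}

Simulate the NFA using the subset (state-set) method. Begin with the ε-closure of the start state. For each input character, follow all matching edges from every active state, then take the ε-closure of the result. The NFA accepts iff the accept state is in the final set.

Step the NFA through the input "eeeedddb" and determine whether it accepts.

Answer: ACCEPT

Steps:
start: ε-closure({0}) = {0,1,2,3,4,6}
'e' @ 1: {3,4,5,6}
'e' @ 2: {3,4,5,6}
'e' @ 3: {3,4,5,6}
'e' @ 4: {3,4,5,6}
'd' @ 5: {3,4,5,6}
'd' @ 6: {3,4,5,6}
'd' @ 7: {3,4,5,6}
'b' @ 8: {1,2,3,4,6,7}  [accepting]
final: {1,2,3,4,6,7}; accept 1 in set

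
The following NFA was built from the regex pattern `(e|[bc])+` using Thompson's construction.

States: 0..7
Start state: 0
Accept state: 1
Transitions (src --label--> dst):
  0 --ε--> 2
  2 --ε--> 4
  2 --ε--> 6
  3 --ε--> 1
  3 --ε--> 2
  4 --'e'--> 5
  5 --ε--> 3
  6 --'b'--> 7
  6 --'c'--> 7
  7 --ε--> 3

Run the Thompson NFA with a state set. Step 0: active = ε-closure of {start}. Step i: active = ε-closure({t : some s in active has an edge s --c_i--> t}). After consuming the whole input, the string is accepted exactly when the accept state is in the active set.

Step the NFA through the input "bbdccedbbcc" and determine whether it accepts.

Answer: REJECT

Steps:
initial (ε-close {0}): {0,2,4,6}
'b' @ 1: {1,2,3,4,6,7}  [accepting]
'b' @ 2: {1,2,3,4,6,7}  [accepting]
'd' @ 3: {}  — no active states
rest 'ccedbbcc' ignored (set empty)
end set {} — state 1 not in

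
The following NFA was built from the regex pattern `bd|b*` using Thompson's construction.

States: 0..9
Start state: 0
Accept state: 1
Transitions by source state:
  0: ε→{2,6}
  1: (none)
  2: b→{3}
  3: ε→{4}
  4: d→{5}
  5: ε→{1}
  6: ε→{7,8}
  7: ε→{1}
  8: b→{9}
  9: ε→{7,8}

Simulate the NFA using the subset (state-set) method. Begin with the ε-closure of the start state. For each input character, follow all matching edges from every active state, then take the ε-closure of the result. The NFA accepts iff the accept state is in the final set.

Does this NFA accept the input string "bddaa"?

Answer: REJECT

Trace:
initial (ε-close {0}): {0,1,2,6,7,8}
'b' @ 1: {1,3,4,7,8,9}  ✓accept
'd' @ 2: {1,5}  ✓accept
'd' @ 3: {}  — state set empty
rest 'aa' ignored (set empty)
after full input: {}  (accept=1 not in)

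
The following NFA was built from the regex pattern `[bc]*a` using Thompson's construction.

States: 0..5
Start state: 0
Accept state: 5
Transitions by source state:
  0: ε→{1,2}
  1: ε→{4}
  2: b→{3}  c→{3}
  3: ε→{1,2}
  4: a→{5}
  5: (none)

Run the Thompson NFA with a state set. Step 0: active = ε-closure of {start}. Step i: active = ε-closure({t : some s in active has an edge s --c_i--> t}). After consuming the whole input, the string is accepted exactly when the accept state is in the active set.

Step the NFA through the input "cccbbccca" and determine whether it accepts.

initial (ε-close {0}): {0,1,2,4}
'c' @ 1: {1,2,3,4}
'c' @ 2: {1,2,3,4}
'c' @ 3: {1,2,3,4}
'b' @ 4: {1,2,3,4}
'b' @ 5: {1,2,3,4}
'c' @ 6: {1,2,3,4}
'c' @ 7: {1,2,3,4}
'c' @ 8: {1,2,3,4}
'a' @ 9: {5}  ✓accept
end set {5} — state 5 in

Answer: ACCEPT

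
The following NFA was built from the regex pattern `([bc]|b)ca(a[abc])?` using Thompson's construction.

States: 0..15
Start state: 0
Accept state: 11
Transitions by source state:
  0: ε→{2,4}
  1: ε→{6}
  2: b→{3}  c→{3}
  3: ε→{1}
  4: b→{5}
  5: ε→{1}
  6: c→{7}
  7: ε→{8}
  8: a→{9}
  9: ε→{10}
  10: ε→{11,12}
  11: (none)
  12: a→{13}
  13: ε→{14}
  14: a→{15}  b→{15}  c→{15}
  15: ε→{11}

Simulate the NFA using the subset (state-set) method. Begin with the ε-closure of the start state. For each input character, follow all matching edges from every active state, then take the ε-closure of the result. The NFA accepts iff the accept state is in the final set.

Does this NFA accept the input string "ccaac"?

S₀ = ε-closure({0}) = {0,2,4}
'c' @ 1: {1,3,6}
'c' @ 2: {7,8}
'a' @ 3: {9,10,11,12}  (accept∈set)
'a' @ 4: {13,14}
'c' @ 5: {11,15}  (accept∈set)
final: {11,15}; accept 11 in set

Answer: ACCEPT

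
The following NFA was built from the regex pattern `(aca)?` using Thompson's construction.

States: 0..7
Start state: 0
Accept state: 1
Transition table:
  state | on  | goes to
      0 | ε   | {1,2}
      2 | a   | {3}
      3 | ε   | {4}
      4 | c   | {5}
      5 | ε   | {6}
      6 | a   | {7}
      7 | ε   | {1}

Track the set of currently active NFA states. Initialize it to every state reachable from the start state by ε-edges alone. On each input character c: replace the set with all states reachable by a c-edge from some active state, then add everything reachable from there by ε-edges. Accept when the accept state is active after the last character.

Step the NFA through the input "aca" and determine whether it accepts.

Answer: ACCEPT

Derivation:
start: ε-closure({0}) = {0,1,2}
'a' @ 1: {3,4}
'c' @ 2: {5,6}
'a' @ 3: {1,7}  [accepting]
after full input: {1,7}  (accept=1 in)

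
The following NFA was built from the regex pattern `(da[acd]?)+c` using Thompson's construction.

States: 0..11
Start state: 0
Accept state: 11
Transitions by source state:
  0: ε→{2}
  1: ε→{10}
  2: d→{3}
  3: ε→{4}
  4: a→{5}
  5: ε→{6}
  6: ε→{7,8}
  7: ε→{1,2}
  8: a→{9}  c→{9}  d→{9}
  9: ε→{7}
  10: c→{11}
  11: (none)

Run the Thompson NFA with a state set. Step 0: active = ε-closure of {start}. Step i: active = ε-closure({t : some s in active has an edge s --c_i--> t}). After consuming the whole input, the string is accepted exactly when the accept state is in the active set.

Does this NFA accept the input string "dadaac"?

Answer: ACCEPT

Trace:
start: ε-closure({0}) = {0,2}
'd' @ 1: {3,4}
'a' @ 2: {1,2,5,6,7,8,10}
'd' @ 3: {1,2,3,4,7,9,10}
'a' @ 4: {1,2,5,6,7,8,10}
'a' @ 5: {1,2,7,9,10}
'c' @ 6: {11}  (accept∈set)
end set {11} — state 11 in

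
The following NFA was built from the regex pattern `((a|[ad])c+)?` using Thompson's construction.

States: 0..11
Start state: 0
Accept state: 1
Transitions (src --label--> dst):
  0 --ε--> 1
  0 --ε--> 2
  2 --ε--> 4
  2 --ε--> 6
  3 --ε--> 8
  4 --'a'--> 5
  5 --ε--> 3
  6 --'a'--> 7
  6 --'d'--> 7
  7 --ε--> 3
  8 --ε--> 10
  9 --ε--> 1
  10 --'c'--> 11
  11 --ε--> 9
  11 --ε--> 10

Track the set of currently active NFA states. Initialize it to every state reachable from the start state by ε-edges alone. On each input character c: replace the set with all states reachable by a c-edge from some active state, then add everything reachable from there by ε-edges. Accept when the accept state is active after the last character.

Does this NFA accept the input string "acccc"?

Answer: ACCEPT

Steps:
start: ε-closure({0}) = {0,1,2,4,6}
'a' @ 1: {3,5,7,8,10}
'c' @ 2: {1,9,10,11}  (accept∈set)
'c' @ 3: {1,9,10,11}  (accept∈set)
'c' @ 4: {1,9,10,11}  (accept∈set)
'c' @ 5: {1,9,10,11}  (accept∈set)
final: {1,9,10,11}; accept 1 in set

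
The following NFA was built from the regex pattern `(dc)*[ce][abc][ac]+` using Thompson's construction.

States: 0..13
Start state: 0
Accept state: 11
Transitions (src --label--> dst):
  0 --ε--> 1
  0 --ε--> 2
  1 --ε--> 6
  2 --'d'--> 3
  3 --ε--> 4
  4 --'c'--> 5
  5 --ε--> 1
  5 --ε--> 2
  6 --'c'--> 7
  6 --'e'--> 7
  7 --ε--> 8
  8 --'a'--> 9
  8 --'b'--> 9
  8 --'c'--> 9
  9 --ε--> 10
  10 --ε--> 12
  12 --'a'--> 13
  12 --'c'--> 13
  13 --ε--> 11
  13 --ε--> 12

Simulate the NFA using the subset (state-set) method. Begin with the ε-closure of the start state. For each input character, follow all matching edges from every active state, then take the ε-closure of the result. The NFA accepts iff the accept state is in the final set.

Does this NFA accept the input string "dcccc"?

initial (ε-close {0}): {0,1,2,6}
'd' @ 1: {3,4}
'c' @ 2: {1,2,5,6}
'c' @ 3: {7,8}
'c' @ 4: {9,10,12}
'c' @ 5: {11,12,13}  ✓accept
after full input: {11,12,13}  (accept=11 in)

Answer: ACCEPT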